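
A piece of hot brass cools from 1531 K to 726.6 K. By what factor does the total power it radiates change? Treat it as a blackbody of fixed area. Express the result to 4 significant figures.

P ∝ T⁴, so P₂/P₁ = (T₂/T₁)⁴ = (726.6/1531)⁴ = (0.474592)⁴ = 0.05073.

P₂/P₁ ≈ 0.05073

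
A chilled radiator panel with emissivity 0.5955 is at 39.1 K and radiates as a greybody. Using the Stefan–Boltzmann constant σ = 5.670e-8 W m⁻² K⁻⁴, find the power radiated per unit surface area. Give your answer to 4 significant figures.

Stefan–Boltzmann: I = εσT⁴ = 0.5955 × 5.670×10⁻⁸ × (39.1)⁴ = 0.07892 W/m².

I ≈ 0.07892 W/m²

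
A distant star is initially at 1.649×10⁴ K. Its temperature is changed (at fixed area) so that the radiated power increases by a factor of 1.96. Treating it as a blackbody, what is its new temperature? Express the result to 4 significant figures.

P ∝ T⁴, so T₂/T₁ = (P₂/P₁)^(1/4) = (1.96)^(1/4) = 1.18322.
T₂ = 1.649×10⁴ × 1.18322 = 1.951×10⁴ K.

T₂ ≈ 1.951×10⁴ K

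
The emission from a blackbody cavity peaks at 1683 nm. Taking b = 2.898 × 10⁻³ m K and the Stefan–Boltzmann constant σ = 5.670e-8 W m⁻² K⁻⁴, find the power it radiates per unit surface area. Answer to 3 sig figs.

I ≈ 4.98×10⁵ W/m²

Wien's law: T = b/λ_max = 2.898×10⁻³/1.683×10⁻⁶ = 1721.93 K.
Then I = σT⁴ = 5.670×10⁻⁸×(1721.93)⁴ = 4.98×10⁵ W/m².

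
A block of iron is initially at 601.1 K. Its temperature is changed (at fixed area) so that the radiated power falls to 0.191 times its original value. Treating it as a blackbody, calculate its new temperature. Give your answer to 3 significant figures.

P ∝ T⁴, so T₂/T₁ = (P₂/P₁)^(1/4) = (0.191)^(1/4) = 0.661087.
T₂ = 601.1 × 0.661087 = 397 K.

T₂ ≈ 397 K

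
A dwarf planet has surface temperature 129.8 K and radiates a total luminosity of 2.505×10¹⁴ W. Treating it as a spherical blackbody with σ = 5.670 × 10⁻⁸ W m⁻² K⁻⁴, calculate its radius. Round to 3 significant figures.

L = 4πR²σT⁴ ⇒ R = √(L/(4πσT⁴)).
σT⁴ = 16.0947 W/m², so R = √(2.505×10¹⁴/(4π×16.0947)) = 1.11×10⁶ m.

R ≈ 1.11×10⁶ m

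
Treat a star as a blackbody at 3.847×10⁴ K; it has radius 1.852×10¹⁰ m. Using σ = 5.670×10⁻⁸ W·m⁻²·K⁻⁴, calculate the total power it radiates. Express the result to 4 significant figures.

P ≈ 5.353×10³² W

Surface area A = 4πR² = 4π(1.852×10¹⁰ m)² = 4.31014×10²¹ m².
P = σAT⁴ = 5.670×10⁻⁸ × 4.31014×10²¹ × (3.847×10⁴)⁴ = 5.353×10³² W.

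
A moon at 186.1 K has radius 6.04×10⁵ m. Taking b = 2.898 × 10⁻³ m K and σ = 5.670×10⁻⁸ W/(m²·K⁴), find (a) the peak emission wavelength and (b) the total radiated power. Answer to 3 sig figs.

(a) λ_max = b/T = 2.898×10⁻³/186.1 = 1.557×10⁻⁵ m = 15.6 μm.
Surface area A = 4πR² = 4π(6.04×10⁵ m)² = 4.58441×10¹² m².
(b) P = σAT⁴ = 5.670×10⁻⁸×4.58441×10¹²×(186.1)⁴ = 3.12×10¹⁴ W.

λ_max ≈ 15.6 μm; P ≈ 3.12×10¹⁴ W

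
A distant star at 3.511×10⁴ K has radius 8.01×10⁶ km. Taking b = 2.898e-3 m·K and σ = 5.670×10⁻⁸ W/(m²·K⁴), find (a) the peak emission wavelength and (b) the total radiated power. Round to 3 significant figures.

λ_max ≈ 82.5 nm; P ≈ 6.95×10³¹ W

(a) λ_max = b/T = 2.898×10⁻³/3.511×10⁴ = 8.254×10⁻⁸ m = 82.5 nm.
Surface area A = 4πR² = 4π(8.01×10⁹ m)² = 8.06260×10²⁰ m².
(b) P = σAT⁴ = 5.670×10⁻⁸×8.06260×10²⁰×(3.511×10⁴)⁴ = 6.95×10³¹ W.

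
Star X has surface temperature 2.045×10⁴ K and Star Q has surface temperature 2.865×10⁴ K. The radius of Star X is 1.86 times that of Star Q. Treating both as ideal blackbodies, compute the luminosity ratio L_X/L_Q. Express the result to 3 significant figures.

L_X/L_Q ≈ 0.898

L ∝ R²T⁴, so L_X/L_Q = (R_X/R_Q)²(T_X/T_Q)⁴ = (1.86)² × (2.045×10⁴/2.865×10⁴)⁴ = 3.4596 × 0.259582 = 0.898.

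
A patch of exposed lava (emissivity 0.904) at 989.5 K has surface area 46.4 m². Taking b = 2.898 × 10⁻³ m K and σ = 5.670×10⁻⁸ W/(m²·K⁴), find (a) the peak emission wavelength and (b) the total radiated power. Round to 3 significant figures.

λ_max ≈ 2.93×10³ nm; P ≈ 2.28×10⁶ W

(a) λ_max = b/T = 2.898×10⁻³/989.5 = 2.929×10⁻⁶ m = 2.93×10³ nm.
Area A = 46.4 m².
(b) P = εσAT⁴ = 0.904×5.670×10⁻⁸×46.4×(989.5)⁴ = 2.28×10⁶ W.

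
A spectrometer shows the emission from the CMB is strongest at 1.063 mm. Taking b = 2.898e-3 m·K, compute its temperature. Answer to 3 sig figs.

Wien's law gives T = b/λ_max = (2.898×10⁻³ m·K)/(1.063×10⁻³ m) = 2.73 K.

T ≈ 2.73 K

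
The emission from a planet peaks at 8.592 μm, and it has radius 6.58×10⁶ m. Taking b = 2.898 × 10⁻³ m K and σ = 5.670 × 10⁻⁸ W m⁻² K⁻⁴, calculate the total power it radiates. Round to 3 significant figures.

Wien's law: T = b/λ_max = 2.898×10⁻³/8.592×10⁻⁶ = 337.291 K.
Surface area A = 4πR² = 4π(6.58×10⁶ m)² = 5.44079×10¹⁴ m².
Then P = σAT⁴ = 5.670×10⁻⁸×5.44079×10¹⁴×(337.291)⁴ = 3.99×10¹⁷ W.

P ≈ 3.99×10¹⁷ W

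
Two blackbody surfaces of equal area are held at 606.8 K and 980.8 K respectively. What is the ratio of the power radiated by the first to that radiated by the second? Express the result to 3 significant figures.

With equal areas, P₁/P₂ = (T₁/T₂)⁴ = (606.8/980.8)⁴ = 0.147.

P₁/P₂ ≈ 0.147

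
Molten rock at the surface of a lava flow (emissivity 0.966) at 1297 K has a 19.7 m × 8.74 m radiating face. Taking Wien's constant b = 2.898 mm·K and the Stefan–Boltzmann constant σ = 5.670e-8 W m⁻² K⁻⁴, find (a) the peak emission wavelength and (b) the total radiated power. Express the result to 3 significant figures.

(a) λ_max = b/T = 2.898×10⁻³/1297 = 2.234×10⁻⁶ m = 2.23 μm.
Area A = 19.7 × 8.74 = 172.178 m².
(b) P = εσAT⁴ = 0.966×5.670×10⁻⁸×172.178×(1297)⁴ = 2.67×10⁷ W.

λ_max ≈ 2.23 μm; P ≈ 2.67×10⁷ W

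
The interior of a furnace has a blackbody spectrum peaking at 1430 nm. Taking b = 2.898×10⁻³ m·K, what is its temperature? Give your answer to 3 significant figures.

Wien's law gives T = b/λ_max = (2.898×10⁻³ m·K)/(1.430×10⁻⁶ m) = 2.03×10³ K.

T ≈ 2.03×10³ K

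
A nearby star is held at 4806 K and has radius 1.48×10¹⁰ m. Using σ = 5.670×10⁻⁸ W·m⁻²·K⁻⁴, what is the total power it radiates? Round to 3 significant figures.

Surface area A = 4πR² = 4π(1.48×10¹⁰ m)² = 2.75254×10²¹ m².
P = σAT⁴ = 5.670×10⁻⁸ × 2.75254×10²¹ × (4806)⁴ = 8.33×10²⁸ W.

P ≈ 8.33×10²⁸ W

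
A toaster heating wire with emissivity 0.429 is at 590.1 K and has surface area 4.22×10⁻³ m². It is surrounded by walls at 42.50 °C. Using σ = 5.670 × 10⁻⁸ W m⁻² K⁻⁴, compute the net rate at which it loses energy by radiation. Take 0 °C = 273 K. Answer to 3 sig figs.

Net loss ≈ 11.4 W

Surroundings: T = 42.50 °C + 273 = 315.50 K.
Area A = 4.22×10⁻³ m².
Net radiated power P_net = εσA(T⁴ − T₀⁴) = 0.429×5.670×10⁻⁸×4.22×10⁻³×(590.1⁴ − 315.50⁴).
T⁴ − T₀⁴ = 1.21256×10¹¹ − 9.90826×10⁹ = 1.11348×10¹¹ K⁴, so P_net = 11.4 W.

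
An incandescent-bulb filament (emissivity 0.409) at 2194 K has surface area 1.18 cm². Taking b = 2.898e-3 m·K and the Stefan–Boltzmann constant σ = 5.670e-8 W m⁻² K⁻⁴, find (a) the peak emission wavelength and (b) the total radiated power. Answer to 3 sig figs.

λ_max ≈ 1.32 μm; P ≈ 63.4 W

(a) λ_max = b/T = 2.898×10⁻³/2194 = 1.321×10⁻⁶ m = 1.32 μm.
Area A = 1.18 cm² = 1.18×10⁻⁴ m².
(b) P = εσAT⁴ = 0.409×5.670×10⁻⁸×1.18×10⁻⁴×(2194)⁴ = 63.4 W.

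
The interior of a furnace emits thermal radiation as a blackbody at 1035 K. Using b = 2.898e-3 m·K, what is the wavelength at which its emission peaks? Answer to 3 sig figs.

λ_max ≈ 2.80×10³ nm

Wien's displacement law: λ_max = b/T = (2.898×10⁻³ m·K)/(1035 K) = 2.800×10⁻⁶ m.
That is 2.80×10³ nm, in the infrared range.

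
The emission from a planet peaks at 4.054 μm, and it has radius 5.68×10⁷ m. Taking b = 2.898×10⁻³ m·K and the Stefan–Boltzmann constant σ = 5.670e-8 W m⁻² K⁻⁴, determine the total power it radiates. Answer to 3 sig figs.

Wien's law: T = b/λ_max = 2.898×10⁻³/4.054×10⁻⁶ = 714.850 K.
Surface area A = 4πR² = 4π(5.68×10⁷ m)² = 4.05421×10¹⁶ m².
Then P = σAT⁴ = 5.670×10⁻⁸×4.05421×10¹⁶×(714.850)⁴ = 6.00×10²⁰ W.

P ≈ 6.00×10²⁰ W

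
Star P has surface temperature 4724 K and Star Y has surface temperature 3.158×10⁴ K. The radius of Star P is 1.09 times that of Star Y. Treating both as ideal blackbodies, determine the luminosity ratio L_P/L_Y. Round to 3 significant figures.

L ∝ R²T⁴, so L_P/L_Y = (R_P/R_Y)²(T_P/T_Y)⁴ = (1.09)² × (4724/3.158×10⁴)⁴ = 1.1881 × 5.00716×10⁻⁴ = 5.95×10⁻⁴.

L_P/L_Y ≈ 5.95×10⁻⁴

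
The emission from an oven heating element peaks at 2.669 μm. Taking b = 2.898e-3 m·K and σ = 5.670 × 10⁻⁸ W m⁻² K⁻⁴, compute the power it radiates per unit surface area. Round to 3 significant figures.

Wien's law: T = b/λ_max = 2.898×10⁻³/2.669×10⁻⁶ = 1085.80 K.
Then I = σT⁴ = 5.670×10⁻⁸×(1085.80)⁴ = 7.88×10⁴ W/m².

I ≈ 7.88×10⁴ W/m²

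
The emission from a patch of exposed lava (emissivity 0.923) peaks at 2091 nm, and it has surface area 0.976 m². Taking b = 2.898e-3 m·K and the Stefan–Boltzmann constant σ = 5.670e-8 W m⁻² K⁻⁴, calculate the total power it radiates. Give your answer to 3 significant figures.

Wien's law: T = b/λ_max = 2.898×10⁻³/2.091×10⁻⁶ = 1385.94 K.
Area A = 0.976 m².
Then P = εσAT⁴ = 0.923×5.670×10⁻⁸×0.976×(1385.94)⁴ = 1.88×10⁵ W.

P ≈ 1.88×10⁵ W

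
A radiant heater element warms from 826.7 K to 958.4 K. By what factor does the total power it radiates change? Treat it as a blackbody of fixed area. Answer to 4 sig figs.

P ∝ T⁴, so P₂/P₁ = (T₂/T₁)⁴ = (958.4/826.7)⁴ = (1.15931)⁴ = 1.806.

P₂/P₁ ≈ 1.806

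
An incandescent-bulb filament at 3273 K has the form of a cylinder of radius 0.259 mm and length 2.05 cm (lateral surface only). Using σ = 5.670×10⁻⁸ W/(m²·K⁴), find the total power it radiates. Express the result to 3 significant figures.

P ≈ 217 W

Lateral area A = 2πrL = 2π×2.59×10⁻⁴×0.0205 = 3.33606×10⁻⁵ m².
P = σAT⁴ = 5.670×10⁻⁸ × 3.33606×10⁻⁵ × (3273)⁴ = 217 W.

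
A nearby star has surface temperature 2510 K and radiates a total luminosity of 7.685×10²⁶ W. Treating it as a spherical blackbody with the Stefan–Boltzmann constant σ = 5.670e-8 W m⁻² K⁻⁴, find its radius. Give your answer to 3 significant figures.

R ≈ 5.21×10⁹ m

L = 4πR²σT⁴ ⇒ R = √(L/(4πσT⁴)).
σT⁴ = 2.25049×10⁶ W/m², so R = √(7.685×10²⁶/(4π×2.25049×10⁶)) = 5.21×10⁹ m.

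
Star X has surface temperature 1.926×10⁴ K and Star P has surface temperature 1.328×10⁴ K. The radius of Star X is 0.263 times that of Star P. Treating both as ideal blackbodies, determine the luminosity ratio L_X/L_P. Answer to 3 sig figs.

L_X/L_P ≈ 0.306

L ∝ R²T⁴, so L_X/L_P = (R_X/R_P)²(T_X/T_P)⁴ = (0.263)² × (1.926×10⁴/1.328×10⁴)⁴ = 0.069169 × 4.42418 = 0.306.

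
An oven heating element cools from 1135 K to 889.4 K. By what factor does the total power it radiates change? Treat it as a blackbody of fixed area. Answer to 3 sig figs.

P₂/P₁ ≈ 0.377

P ∝ T⁴, so P₂/P₁ = (T₂/T₁)⁴ = (889.4/1135)⁴ = (0.783612)⁴ = 0.377.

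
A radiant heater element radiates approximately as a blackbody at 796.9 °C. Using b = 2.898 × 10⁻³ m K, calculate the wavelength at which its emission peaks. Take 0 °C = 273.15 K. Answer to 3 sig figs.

λ_max ≈ 2.71 μm

T = 796.9 °C + 273.15 = 1070.05 K.
Wien's displacement law: λ_max = b/T = (2.898×10⁻³ m·K)/(1070.05 K) = 2.708×10⁻⁶ m.
That is 2.71 μm, in the infrared range.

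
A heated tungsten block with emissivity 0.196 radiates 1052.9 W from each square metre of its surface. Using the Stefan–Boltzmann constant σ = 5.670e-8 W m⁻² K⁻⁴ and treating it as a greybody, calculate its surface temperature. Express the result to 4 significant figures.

T ≈ 554.8 K

I = εσT⁴, so T = (I/εσ)^(1/4) = (1052.9/(0.196×5.670×10⁻⁸))^(1/4) = 554.8 K.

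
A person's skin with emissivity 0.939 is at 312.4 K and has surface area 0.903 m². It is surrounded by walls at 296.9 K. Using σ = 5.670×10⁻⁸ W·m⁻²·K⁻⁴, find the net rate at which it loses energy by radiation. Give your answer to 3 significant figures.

Net loss ≈ 84.3 W

Area A = 0.903 m².
Net radiated power P_net = εσA(T⁴ − T₀⁴) = 0.939×5.670×10⁻⁸×0.903×(312.4⁴ − 296.9⁴).
T⁴ − T₀⁴ = 9.52454×10⁹ − 7.77035×10⁹ = 1.75419×10⁹ K⁴, so P_net = 84.3 W.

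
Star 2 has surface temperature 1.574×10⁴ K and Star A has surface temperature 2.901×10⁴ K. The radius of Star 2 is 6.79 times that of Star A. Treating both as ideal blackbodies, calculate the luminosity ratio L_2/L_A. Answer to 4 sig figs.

L_2/L_A ≈ 3.995

L ∝ R²T⁴, so L_2/L_A = (R_2/R_A)²(T_2/T_A)⁴ = (6.79)² × (1.574×10⁴/2.901×10⁴)⁴ = 46.1041 × 0.0866619 = 3.995.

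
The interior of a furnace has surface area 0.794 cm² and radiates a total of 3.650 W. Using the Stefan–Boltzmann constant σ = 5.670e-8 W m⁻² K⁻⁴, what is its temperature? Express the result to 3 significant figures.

Area A = 0.794 cm² = 7.94×10⁻⁵ m².
P = σAT⁴ ⇒ T = (P/(σA))^(1/4) = (3.650/(5.670×10⁻⁸×7.94×10⁻⁵))^(1/4) = 949 K.

T ≈ 949 K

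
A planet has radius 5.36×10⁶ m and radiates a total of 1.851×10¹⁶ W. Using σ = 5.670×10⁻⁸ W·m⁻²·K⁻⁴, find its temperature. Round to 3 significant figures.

Surface area A = 4πR² = 4π(5.36×10⁶ m)² = 3.61027×10¹⁴ m².
P = σAT⁴ ⇒ T = (P/(σA))^(1/4) = (1.851×10¹⁶/(5.670×10⁻⁸×3.61027×10¹⁴))^(1/4) = 173 K.

T ≈ 173 K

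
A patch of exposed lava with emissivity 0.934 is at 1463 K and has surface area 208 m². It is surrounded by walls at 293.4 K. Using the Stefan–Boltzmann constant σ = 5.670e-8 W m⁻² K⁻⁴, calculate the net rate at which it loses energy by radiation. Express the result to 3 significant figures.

Area A = 208 m².
Net radiated power P_net = εσA(T⁴ − T₀⁴) = 0.934×5.670×10⁻⁸×208×(1463⁴ − 293.4⁴).
T⁴ − T₀⁴ = 4.58118×10¹² − 7.41038×10⁹ = 4.57377×10¹² K⁴, so P_net = 5.04×10⁷ W.

Net loss ≈ 5.04×10⁷ W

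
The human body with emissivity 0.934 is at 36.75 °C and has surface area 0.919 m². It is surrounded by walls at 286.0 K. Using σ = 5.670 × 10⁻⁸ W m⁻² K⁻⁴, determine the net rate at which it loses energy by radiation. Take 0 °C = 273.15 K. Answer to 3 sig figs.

T = 36.75 °C + 273.15 = 309.90 K.
Area A = 0.919 m².
Net radiated power P_net = εσA(T⁴ − T₀⁴) = 0.934×5.670×10⁻⁸×0.919×(309.90⁴ − 286.0⁴).
T⁴ − T₀⁴ = 9.22330×10⁹ − 6.69059×10⁹ = 2.53271×10⁹ K⁴, so P_net = 123 W.

Net loss ≈ 123 W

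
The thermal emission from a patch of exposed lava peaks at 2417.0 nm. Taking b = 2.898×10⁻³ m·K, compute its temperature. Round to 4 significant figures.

T ≈ 1199 K

Wien's law gives T = b/λ_max = (2.898×10⁻³ m·K)/(2.4170×10⁻⁶ m) = 1199 K.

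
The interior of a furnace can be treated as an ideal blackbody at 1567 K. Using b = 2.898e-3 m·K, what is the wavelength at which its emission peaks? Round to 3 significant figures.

λ_max ≈ 1.85 μm

Wien's displacement law: λ_max = b/T = (2.898×10⁻³ m·K)/(1567 K) = 1.849×10⁻⁶ m.
That is 1.85 μm, in the infrared range.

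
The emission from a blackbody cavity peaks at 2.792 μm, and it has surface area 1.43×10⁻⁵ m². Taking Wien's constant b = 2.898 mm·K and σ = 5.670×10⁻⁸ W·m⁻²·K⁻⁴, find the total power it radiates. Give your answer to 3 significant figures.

P ≈ 0.941 W

Wien's law: T = b/λ_max = 2.898×10⁻³/2.792×10⁻⁶ = 1037.97 K.
Area A = 1.43×10⁻⁵ m².
Then P = σAT⁴ = 5.670×10⁻⁸×1.43×10⁻⁵×(1037.97)⁴ = 0.941 W.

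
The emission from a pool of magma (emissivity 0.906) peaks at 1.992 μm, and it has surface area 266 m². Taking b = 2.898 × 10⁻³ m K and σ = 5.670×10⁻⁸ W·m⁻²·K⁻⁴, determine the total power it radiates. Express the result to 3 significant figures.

Wien's law: T = b/λ_max = 2.898×10⁻³/1.992×10⁻⁶ = 1454.82 K.
Area A = 266 m².
Then P = εσAT⁴ = 0.906×5.670×10⁻⁸×266×(1454.82)⁴ = 6.12×10⁷ W.

P ≈ 6.12×10⁷ W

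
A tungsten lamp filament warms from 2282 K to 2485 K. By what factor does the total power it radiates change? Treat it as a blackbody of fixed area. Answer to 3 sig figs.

P ∝ T⁴, so P₂/P₁ = (T₂/T₁)⁴ = (2485/2282)⁴ = (1.08896)⁴ = 1.41.

P₂/P₁ ≈ 1.41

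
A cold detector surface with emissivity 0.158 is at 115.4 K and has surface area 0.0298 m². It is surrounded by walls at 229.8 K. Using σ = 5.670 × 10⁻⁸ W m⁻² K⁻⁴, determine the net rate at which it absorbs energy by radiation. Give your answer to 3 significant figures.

Net gain ≈ 0.697 W

Area A = 0.0298 m².
Net radiated power P_net = εσA(T⁴ − T₀⁴) = 0.158×5.670×10⁻⁸×0.0298×(115.4⁴ − 229.8⁴).
T⁴ − T₀⁴ = 1.77347×10⁸ − 2.78869×10⁹ = -2.61134×10⁹ K⁴, so P_net = -0.697 W — negative, meaning a net gain of 0.697 W.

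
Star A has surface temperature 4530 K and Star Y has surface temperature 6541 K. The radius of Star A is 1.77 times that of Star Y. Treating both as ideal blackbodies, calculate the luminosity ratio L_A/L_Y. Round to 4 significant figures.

L ∝ R²T⁴, so L_A/L_Y = (R_A/R_Y)²(T_A/T_Y)⁴ = (1.77)² × (4530/6541)⁴ = 3.1329 × 0.230047 = 0.7207.

L_A/L_Y ≈ 0.7207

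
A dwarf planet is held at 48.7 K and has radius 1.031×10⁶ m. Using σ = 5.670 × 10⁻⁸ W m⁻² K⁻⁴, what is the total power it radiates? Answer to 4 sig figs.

Surface area A = 4πR² = 4π(1.031×10⁶ m)² = 1.33576×10¹³ m².
P = σAT⁴ = 5.670×10⁻⁸ × 1.33576×10¹³ × (48.7)⁴ = 4.260×10¹² W.

P ≈ 4.260×10¹² W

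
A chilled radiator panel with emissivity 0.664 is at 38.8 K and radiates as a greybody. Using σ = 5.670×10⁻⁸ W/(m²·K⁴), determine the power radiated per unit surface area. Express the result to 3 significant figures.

Stefan–Boltzmann: I = εσT⁴ = 0.664 × 5.670×10⁻⁸ × (38.8)⁴ = 0.0853 W/m².

I ≈ 0.0853 W/m²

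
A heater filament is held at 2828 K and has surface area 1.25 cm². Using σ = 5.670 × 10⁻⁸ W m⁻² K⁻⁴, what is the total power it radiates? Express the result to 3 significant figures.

Area A = 1.25 cm² = 1.25×10⁻⁴ m².
P = σAT⁴ = 5.670×10⁻⁸ × 1.25×10⁻⁴ × (2828)⁴ = 453 W.

P ≈ 453 W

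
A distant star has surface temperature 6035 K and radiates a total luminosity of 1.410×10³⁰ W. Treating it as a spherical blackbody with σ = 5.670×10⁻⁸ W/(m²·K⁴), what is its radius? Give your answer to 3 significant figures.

L = 4πR²σT⁴ ⇒ R = √(L/(4πσT⁴)).
σT⁴ = 7.52129×10⁷ W/m², so R = √(1.410×10³⁰/(4π×7.52129×10⁷)) = 3.86×10¹⁰ m.

R ≈ 3.86×10¹⁰ m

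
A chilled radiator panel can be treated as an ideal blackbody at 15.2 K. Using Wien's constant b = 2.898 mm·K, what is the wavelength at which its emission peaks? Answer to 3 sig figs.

λ_max ≈ 191 μm

Wien's displacement law: λ_max = b/T = (2.898×10⁻³ m·K)/(15.2 K) = 1.907×10⁻⁴ m.
That is 191 μm, in the infrared range.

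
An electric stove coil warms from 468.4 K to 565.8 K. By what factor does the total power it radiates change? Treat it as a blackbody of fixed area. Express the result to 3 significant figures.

P₂/P₁ ≈ 2.13

P ∝ T⁴, so P₂/P₁ = (T₂/T₁)⁴ = (565.8/468.4)⁴ = (1.20794)⁴ = 2.13.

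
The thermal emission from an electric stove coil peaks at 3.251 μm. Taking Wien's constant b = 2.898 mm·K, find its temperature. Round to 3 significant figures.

Wien's law gives T = b/λ_max = (2.898×10⁻³ m·K)/(3.251×10⁻⁶ m) = 891 K.

T ≈ 891 K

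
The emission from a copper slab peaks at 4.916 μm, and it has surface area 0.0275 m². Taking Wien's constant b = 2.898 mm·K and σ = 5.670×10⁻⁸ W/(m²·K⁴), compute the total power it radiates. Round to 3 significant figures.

P ≈ 188 W

Wien's law: T = b/λ_max = 2.898×10⁻³/4.916×10⁻⁶ = 589.504 K.
Area A = 0.0275 m².
Then P = σAT⁴ = 5.670×10⁻⁸×0.0275×(589.504)⁴ = 188 W.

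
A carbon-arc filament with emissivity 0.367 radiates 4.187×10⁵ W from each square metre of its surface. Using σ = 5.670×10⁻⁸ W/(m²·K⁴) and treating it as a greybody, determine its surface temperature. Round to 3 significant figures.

T ≈ 2.12×10³ K

I = εσT⁴, so T = (I/εσ)^(1/4) = (4.187×10⁵/(0.367×5.670×10⁻⁸))^(1/4) = 2.12×10³ K.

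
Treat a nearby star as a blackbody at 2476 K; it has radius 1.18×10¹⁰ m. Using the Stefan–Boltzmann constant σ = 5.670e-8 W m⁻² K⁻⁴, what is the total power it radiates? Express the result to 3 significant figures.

Surface area A = 4πR² = 4π(1.18×10¹⁰ m)² = 1.74974×10²¹ m².
P = σAT⁴ = 5.670×10⁻⁸ × 1.74974×10²¹ × (2476)⁴ = 3.73×10²⁷ W.

P ≈ 3.73×10²⁷ W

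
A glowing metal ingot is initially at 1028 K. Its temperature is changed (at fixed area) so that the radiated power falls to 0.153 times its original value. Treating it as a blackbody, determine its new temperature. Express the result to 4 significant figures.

T₂ ≈ 642.9 K

P ∝ T⁴, so T₂/T₁ = (P₂/P₁)^(1/4) = (0.153)^(1/4) = 0.625422.
T₂ = 1028 × 0.625422 = 642.9 K.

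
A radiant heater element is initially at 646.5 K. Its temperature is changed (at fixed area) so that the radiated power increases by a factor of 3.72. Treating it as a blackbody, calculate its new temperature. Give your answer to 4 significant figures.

T₂ ≈ 897.9 K

P ∝ T⁴, so T₂/T₁ = (P₂/P₁)^(1/4) = (3.72)^(1/4) = 1.38879.
T₂ = 646.5 × 1.38879 = 897.9 K.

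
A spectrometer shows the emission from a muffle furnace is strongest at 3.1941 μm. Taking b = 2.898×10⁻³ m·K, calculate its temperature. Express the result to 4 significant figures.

Wien's law gives T = b/λ_max = (2.898×10⁻³ m·K)/(3.1941×10⁻⁶ m) = 907.3 K.

T ≈ 907.3 K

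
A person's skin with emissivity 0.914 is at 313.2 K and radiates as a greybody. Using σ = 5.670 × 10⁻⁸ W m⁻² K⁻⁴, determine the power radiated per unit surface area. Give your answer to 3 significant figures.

Stefan–Boltzmann: I = εσT⁴ = 0.914 × 5.670×10⁻⁸ × (313.2)⁴ = 499 W/m².

I ≈ 499 W/m²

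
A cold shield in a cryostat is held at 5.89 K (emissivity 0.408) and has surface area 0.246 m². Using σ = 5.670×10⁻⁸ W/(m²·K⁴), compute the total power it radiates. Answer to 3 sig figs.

P ≈ 6.85×10⁻⁶ W

Area A = 0.246 m².
P = εσAT⁴ = 0.408 × 5.670×10⁻⁸ × 0.246 × (5.89)⁴ = 6.85×10⁻⁶ W.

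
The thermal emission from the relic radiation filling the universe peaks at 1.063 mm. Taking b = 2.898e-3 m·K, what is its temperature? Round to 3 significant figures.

Wien's law gives T = b/λ_max = (2.898×10⁻³ m·K)/(1.063×10⁻³ m) = 2.73 K.

T ≈ 2.73 K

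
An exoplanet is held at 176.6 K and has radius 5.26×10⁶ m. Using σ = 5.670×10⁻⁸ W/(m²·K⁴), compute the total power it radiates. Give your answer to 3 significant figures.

P ≈ 1.92×10¹⁶ W

Surface area A = 4πR² = 4π(5.26×10⁶ m)² = 3.47681×10¹⁴ m².
P = σAT⁴ = 5.670×10⁻⁸ × 3.47681×10¹⁴ × (176.6)⁴ = 1.92×10¹⁶ W.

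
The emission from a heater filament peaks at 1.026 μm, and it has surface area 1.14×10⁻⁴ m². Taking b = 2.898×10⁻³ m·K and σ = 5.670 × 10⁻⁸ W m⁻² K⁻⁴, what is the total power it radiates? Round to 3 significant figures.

P ≈ 411 W

Wien's law: T = b/λ_max = 2.898×10⁻³/1.026×10⁻⁶ = 2824.56 K.
Area A = 1.14×10⁻⁴ m².
Then P = σAT⁴ = 5.670×10⁻⁸×1.14×10⁻⁴×(2824.56)⁴ = 411 W.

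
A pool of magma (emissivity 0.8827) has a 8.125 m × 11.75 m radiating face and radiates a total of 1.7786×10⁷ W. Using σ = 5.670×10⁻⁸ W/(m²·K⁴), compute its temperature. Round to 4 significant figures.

T ≈ 1389 K

Area A = 8.125 × 11.75 = 95.4688 m².
P = εσAT⁴ ⇒ T = (P/(εσA))^(1/4) = (1.7786×10⁷/(0.8827×5.670×10⁻⁸×95.4688))^(1/4) = 1389 K.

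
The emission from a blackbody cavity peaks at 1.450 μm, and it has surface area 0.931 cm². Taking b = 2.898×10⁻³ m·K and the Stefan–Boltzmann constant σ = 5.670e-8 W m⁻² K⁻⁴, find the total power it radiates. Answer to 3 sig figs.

P ≈ 84.2 W

Wien's law: T = b/λ_max = 2.898×10⁻³/1.450×10⁻⁶ = 1998.62 K.
Area A = 0.931 cm² = 9.31×10⁻⁵ m².
Then P = σAT⁴ = 5.670×10⁻⁸×9.31×10⁻⁵×(1998.62)⁴ = 84.2 W.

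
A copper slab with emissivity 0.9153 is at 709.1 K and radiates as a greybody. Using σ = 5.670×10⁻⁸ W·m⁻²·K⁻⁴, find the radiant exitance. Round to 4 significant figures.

I ≈ 1.312×10⁴ W/m²

Stefan–Boltzmann: I = εσT⁴ = 0.9153 × 5.670×10⁻⁸ × (709.1)⁴ = 1.312×10⁴ W/m².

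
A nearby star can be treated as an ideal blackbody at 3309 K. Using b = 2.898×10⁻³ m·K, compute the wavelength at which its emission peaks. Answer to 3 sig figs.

λ_max ≈ 876 nm

Wien's displacement law: λ_max = b/T = (2.898×10⁻³ m·K)/(3309 K) = 8.758×10⁻⁷ m.
That is 876 nm, in the infrared range.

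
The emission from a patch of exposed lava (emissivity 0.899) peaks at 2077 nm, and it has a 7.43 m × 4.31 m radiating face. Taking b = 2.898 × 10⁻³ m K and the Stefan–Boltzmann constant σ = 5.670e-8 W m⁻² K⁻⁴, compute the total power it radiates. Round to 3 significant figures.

P ≈ 6.19×10⁶ W

Wien's law: T = b/λ_max = 2.898×10⁻³/2.077×10⁻⁶ = 1395.28 K.
Area A = 7.43 × 4.31 = 32.0233 m².
Then P = εσAT⁴ = 0.899×5.670×10⁻⁸×32.0233×(1395.28)⁴ = 6.19×10⁶ W.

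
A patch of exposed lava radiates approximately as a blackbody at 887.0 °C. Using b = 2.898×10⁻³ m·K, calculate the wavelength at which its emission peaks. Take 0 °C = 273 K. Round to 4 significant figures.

λ_max ≈ 2498 nm

T = 887.0 °C + 273 = 1160.0 K.
Wien's displacement law: λ_max = b/T = (2.898×10⁻³ m·K)/(1160.0 K) = 2.4983×10⁻⁶ m.
That is 2498 nm, in the infrared range.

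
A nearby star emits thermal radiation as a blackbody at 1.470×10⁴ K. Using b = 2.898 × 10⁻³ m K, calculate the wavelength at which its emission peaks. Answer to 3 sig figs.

Wien's displacement law: λ_max = b/T = (2.898×10⁻³ m·K)/(1.470×10⁴ K) = 1.971×10⁻⁷ m.
That is 197 nm, in the ultraviolet range.

λ_max ≈ 197 nm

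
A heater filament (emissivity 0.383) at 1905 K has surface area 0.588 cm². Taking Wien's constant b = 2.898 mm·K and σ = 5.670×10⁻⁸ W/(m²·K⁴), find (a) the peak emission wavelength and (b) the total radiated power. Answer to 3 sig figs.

(a) λ_max = b/T = 2.898×10⁻³/1905 = 1.521×10⁻⁶ m = 1.52 μm.
Area A = 0.588 cm² = 5.88×10⁻⁵ m².
(b) P = εσAT⁴ = 0.383×5.670×10⁻⁸×5.88×10⁻⁵×(1905)⁴ = 16.8 W.

λ_max ≈ 1.52 μm; P ≈ 16.8 W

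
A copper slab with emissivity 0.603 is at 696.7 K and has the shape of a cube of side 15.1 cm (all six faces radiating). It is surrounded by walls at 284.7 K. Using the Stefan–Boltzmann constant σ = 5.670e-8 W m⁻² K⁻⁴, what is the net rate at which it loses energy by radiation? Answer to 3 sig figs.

Area A = 6s² = 6×(0.151 m)² = 0.136806 m².
Net radiated power P_net = εσA(T⁴ − T₀⁴) = 0.603×5.670×10⁻⁸×0.136806×(696.7⁴ − 284.7⁴).
T⁴ − T₀⁴ = 2.35604×10¹¹ − 6.56977×10⁹ = 2.29034×10¹¹ K⁴, so P_net = 1.07×10³ W.

Net loss ≈ 1.07×10³ W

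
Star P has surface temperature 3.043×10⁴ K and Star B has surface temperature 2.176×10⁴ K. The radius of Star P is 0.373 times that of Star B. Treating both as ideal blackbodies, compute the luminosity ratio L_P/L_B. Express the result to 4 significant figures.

L_P/L_B ≈ 0.5321

L ∝ R²T⁴, so L_P/L_B = (R_P/R_B)²(T_P/T_B)⁴ = (0.373)² × (3.043×10⁴/2.176×10⁴)⁴ = 0.139129 × 3.82448 = 0.5321.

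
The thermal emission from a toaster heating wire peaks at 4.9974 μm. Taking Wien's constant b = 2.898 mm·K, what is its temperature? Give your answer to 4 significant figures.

T ≈ 579.9 K

Wien's law gives T = b/λ_max = (2.898×10⁻³ m·K)/(4.9974×10⁻⁶ m) = 579.9 K.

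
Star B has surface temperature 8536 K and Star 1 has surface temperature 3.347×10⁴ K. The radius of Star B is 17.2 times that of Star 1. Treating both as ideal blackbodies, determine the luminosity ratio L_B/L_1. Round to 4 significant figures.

L_B/L_1 ≈ 1.252

L ∝ R²T⁴, so L_B/L_1 = (R_B/R_1)²(T_B/T_1)⁴ = (17.2)² × (8536/3.347×10⁴)⁴ = 295.84 × 4.23053×10⁻³ = 1.252.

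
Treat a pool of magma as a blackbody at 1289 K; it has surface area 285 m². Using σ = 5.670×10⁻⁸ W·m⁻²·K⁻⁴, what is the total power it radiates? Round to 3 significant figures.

P ≈ 4.46×10⁷ W

Area A = 285 m².
P = σAT⁴ = 5.670×10⁻⁸ × 285 × (1289)⁴ = 4.46×10⁷ W.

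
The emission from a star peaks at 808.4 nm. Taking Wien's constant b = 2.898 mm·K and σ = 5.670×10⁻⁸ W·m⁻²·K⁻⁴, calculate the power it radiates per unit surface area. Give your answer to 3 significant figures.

Wien's law: T = b/λ_max = 2.898×10⁻³/8.084×10⁻⁷ = 3584.86 K.
Then I = σT⁴ = 5.670×10⁻⁸×(3584.86)⁴ = 9.36×10⁶ W/m².

I ≈ 9.36×10⁶ W/m²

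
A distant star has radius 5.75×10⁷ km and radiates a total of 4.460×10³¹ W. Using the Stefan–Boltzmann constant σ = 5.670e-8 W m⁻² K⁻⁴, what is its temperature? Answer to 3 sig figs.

Surface area A = 4πR² = 4π(5.75×10¹⁰ m)² = 4.15476×10²² m².
P = σAT⁴ ⇒ T = (P/(σA))^(1/4) = (4.460×10³¹/(5.670×10⁻⁸×4.15476×10²²))^(1/4) = 1.17×10⁴ K.

T ≈ 1.17×10⁴ K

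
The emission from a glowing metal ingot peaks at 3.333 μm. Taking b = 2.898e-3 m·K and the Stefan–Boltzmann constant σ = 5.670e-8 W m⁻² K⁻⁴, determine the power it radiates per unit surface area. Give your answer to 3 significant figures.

I ≈ 3.24×10⁴ W/m²

Wien's law: T = b/λ_max = 2.898×10⁻³/3.333×10⁻⁶ = 869.487 K.
Then I = σT⁴ = 5.670×10⁻⁸×(869.487)⁴ = 3.24×10⁴ W/m².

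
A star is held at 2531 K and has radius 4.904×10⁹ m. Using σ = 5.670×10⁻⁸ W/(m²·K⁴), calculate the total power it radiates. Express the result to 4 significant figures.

P ≈ 7.032×10²⁶ W

Surface area A = 4πR² = 4π(4.904×10⁹ m)² = 3.02211×10²⁰ m².
P = σAT⁴ = 5.670×10⁻⁸ × 3.02211×10²⁰ × (2531)⁴ = 7.032×10²⁶ W.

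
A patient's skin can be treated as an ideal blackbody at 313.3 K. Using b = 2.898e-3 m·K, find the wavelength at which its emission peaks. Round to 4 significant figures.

λ_max ≈ 9.250 μm

Wien's displacement law: λ_max = b/T = (2.898×10⁻³ m·K)/(313.3 K) = 9.2499×10⁻⁶ m.
That is 9.250 μm, in the infrared range.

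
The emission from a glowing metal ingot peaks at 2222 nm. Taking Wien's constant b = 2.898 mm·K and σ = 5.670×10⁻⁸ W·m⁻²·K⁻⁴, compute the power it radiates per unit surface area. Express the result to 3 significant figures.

I ≈ 1.64×10⁵ W/m²

Wien's law: T = b/λ_max = 2.898×10⁻³/2.222×10⁻⁶ = 1304.23 K.
Then I = σT⁴ = 5.670×10⁻⁸×(1304.23)⁴ = 1.64×10⁵ W/m².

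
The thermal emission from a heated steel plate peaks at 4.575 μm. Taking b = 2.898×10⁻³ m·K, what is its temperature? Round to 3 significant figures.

Wien's law gives T = b/λ_max = (2.898×10⁻³ m·K)/(4.575×10⁻⁶ m) = 633 K.

T ≈ 633 K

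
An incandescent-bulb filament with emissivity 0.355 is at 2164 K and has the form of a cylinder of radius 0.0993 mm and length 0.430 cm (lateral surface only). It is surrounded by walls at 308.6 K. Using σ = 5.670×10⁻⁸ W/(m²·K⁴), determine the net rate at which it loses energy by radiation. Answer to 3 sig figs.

Net loss ≈ 1.18 W

Lateral area A = 2πrL = 2π×9.93×10⁻⁵×4.30×10⁻³ = 2.68286×10⁻⁶ m².
Net radiated power P_net = εσA(T⁴ − T₀⁴) = 0.355×5.670×10⁻⁸×2.68286×10⁻⁶×(2164⁴ − 308.6⁴).
T⁴ − T₀⁴ = 2.19295×10¹³ − 9.06951×10⁹ = 2.19204×10¹³ K⁴, so P_net = 1.18 W.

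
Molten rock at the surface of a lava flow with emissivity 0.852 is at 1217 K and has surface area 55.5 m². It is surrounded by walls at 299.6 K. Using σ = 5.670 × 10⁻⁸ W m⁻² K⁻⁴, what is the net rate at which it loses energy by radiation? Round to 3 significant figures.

Area A = 55.5 m².
Net radiated power P_net = εσA(T⁴ − T₀⁴) = 0.852×5.670×10⁻⁸×55.5×(1217⁴ − 299.6⁴).
T⁴ − T₀⁴ = 2.19362×10¹² − 8.05689×10⁹ = 2.18556×10¹² K⁴, so P_net = 5.86×10⁶ W.

Net loss ≈ 5.86×10⁶ W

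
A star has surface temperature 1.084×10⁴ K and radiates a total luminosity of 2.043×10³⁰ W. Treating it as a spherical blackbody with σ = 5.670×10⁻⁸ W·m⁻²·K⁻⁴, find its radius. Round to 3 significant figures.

L = 4πR²σT⁴ ⇒ R = √(L/(4πσT⁴)).
σT⁴ = 7.82889×10⁸ W/m², so R = √(2.043×10³⁰/(4π×7.82889×10⁸)) = 1.44×10¹⁰ m.

R ≈ 1.44×10¹⁰ m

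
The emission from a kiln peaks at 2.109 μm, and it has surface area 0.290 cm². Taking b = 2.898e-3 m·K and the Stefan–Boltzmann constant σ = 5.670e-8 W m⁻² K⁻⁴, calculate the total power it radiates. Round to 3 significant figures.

P ≈ 5.86 W

Wien's law: T = b/λ_max = 2.898×10⁻³/2.109×10⁻⁶ = 1374.11 K.
Area A = 0.290 cm² = 2.90×10⁻⁵ m².
Then P = σAT⁴ = 5.670×10⁻⁸×2.90×10⁻⁵×(1374.11)⁴ = 5.86 W.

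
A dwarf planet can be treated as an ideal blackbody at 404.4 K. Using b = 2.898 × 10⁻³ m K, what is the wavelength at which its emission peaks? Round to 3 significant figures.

Wien's displacement law: λ_max = b/T = (2.898×10⁻³ m·K)/(404.4 K) = 7.166×10⁻⁶ m.
That is 7.17 μm, in the infrared range.

λ_max ≈ 7.17 μm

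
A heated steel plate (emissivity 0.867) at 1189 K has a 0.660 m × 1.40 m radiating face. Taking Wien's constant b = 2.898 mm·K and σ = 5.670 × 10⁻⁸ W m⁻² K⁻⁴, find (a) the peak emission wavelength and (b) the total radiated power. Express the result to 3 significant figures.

λ_max ≈ 2.44×10³ nm; P ≈ 9.08×10⁴ W

(a) λ_max = b/T = 2.898×10⁻³/1189 = 2.437×10⁻⁶ m = 2.44×10³ nm.
Area A = 0.660 × 1.40 = 0.924 m².
(b) P = εσAT⁴ = 0.867×5.670×10⁻⁸×0.924×(1189)⁴ = 9.08×10⁴ W.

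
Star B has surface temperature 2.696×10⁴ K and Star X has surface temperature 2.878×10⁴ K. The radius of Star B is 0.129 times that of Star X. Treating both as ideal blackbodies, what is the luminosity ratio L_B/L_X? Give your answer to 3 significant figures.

L_B/L_X ≈ 0.0128

L ∝ R²T⁴, so L_B/L_X = (R_B/R_X)²(T_B/T_X)⁴ = (0.129)² × (2.696×10⁴/2.878×10⁴)⁴ = 0.016641 × 0.770046 = 0.0128.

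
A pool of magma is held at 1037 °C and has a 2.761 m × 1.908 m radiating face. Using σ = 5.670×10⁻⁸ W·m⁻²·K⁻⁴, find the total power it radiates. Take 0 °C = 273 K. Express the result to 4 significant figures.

T = 1037 °C + 273 = 1310 K.
Area A = 2.761 × 1.908 = 5.26799 m².
P = σAT⁴ = 5.670×10⁻⁸ × 5.26799 × (1310)⁴ = 8.797×10⁵ W.

P ≈ 8.797×10⁵ W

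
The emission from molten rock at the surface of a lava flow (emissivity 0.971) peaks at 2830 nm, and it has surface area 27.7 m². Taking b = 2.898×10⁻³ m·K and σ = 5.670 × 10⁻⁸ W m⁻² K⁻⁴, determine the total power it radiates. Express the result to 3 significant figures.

Wien's law: T = b/λ_max = 2.898×10⁻³/2.830×10⁻⁶ = 1024.03 K.
Area A = 27.7 m².
Then P = εσAT⁴ = 0.971×5.670×10⁻⁸×27.7×(1024.03)⁴ = 1.68×10⁶ W.

P ≈ 1.68×10⁶ W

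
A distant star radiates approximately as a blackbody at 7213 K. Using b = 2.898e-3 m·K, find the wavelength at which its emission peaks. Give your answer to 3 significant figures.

Wien's displacement law: λ_max = b/T = (2.898×10⁻³ m·K)/(7213 K) = 4.018×10⁻⁷ m.
That is 402 nm, in the visible range.

λ_max ≈ 402 nm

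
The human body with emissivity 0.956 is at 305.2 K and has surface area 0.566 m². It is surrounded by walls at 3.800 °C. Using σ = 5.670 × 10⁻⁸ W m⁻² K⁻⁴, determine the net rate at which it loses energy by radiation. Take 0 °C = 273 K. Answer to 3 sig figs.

Surroundings: T = 3.800 °C + 273 = 276.800 K.
Area A = 0.566 m².
Net radiated power P_net = εσA(T⁴ − T₀⁴) = 0.956×5.670×10⁻⁸×0.566×(305.2⁴ − 276.800⁴).
T⁴ − T₀⁴ = 8.67637×10⁹ − 5.87035×10⁹ = 2.80602×10⁹ K⁴, so P_net = 86.1 W.

Net loss ≈ 86.1 W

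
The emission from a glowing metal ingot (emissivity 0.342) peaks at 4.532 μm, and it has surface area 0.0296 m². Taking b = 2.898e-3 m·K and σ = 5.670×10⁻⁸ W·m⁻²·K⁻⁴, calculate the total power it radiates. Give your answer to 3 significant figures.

Wien's law: T = b/λ_max = 2.898×10⁻³/4.532×10⁻⁶ = 639.453 K.
Area A = 0.0296 m².
Then P = εσAT⁴ = 0.342×5.670×10⁻⁸×0.0296×(639.453)⁴ = 96.0 W.

P ≈ 96.0 W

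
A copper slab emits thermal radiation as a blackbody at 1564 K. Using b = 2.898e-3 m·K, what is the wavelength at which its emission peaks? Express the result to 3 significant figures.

Wien's displacement law: λ_max = b/T = (2.898×10⁻³ m·K)/(1564 K) = 1.853×10⁻⁶ m.
That is 1.85 μm, in the infrared range.

λ_max ≈ 1.85 μm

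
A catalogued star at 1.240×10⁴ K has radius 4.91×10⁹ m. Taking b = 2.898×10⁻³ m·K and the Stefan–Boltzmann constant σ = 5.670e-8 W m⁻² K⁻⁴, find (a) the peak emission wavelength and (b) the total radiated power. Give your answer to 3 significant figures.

λ_max ≈ 234 nm; P ≈ 4.06×10²⁹ W

(a) λ_max = b/T = 2.898×10⁻³/1.240×10⁴ = 2.337×10⁻⁷ m = 234 nm.
Surface area A = 4πR² = 4π(4.91×10⁹ m)² = 3.02951×10²⁰ m².
(b) P = σAT⁴ = 5.670×10⁻⁸×3.02951×10²⁰×(1.240×10⁴)⁴ = 4.06×10²⁹ W.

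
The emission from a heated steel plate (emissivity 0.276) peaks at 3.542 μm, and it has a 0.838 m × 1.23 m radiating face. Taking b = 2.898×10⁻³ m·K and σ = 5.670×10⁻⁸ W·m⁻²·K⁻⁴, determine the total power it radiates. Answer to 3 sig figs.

Wien's law: T = b/λ_max = 2.898×10⁻³/3.542×10⁻⁶ = 818.182 K.
Area A = 0.838 × 1.23 = 1.03074 m².
Then P = εσAT⁴ = 0.276×5.670×10⁻⁸×1.03074×(818.182)⁴ = 7.23×10³ W.

P ≈ 7.23×10³ W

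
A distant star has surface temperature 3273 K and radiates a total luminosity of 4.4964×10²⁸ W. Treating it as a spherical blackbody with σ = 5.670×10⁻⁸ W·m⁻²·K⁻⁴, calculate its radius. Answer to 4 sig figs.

L = 4πR²σT⁴ ⇒ R = √(L/(4πσT⁴)).
σT⁴ = 6.50679×10⁶ W/m², so R = √(4.4964×10²⁸/(4π×6.50679×10⁶)) = 2.345×10¹⁰ m.

R ≈ 2.345×10¹⁰ m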